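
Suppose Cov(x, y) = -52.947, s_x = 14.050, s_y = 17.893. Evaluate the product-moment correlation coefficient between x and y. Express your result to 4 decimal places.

-0.2106

r = Cov(x,y) / (s_x · s_y) = -52.947 / (14.050 × 17.893)
  = -52.947 / 251.3967 ≈ -0.2106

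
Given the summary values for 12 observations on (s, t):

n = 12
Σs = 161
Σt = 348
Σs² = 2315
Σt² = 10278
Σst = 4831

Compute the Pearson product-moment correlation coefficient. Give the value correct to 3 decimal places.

r = (nΣst − ΣsΣt) / √[(nΣs² − (Σs)²)(nΣt² − (Σt)²)]
Numerator: 12×4831 − 161×348 = 1944
Denominator: √[(27780 − 25921)(123336 − 121104)] = √[1859 × 2232] = 2036.9801
r = 1944 / 2036.9801 ≈ 0.954

0.954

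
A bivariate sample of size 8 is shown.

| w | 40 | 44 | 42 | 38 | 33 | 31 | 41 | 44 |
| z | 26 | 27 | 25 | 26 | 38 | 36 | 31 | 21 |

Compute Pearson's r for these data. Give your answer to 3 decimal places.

-0.851

n = 8, Σw = 313, Σz = 230, Σw² = 12411, Σz² = 6848, Σwz = 8831
nΣwz − ΣwΣz = 70648 − 71990 = -1342
nΣw² − (Σw)² = 99288 − 97969 = 1319; nΣz² − (Σz)² = 54784 − 52900 = 1884
r = -1342 / √(1319 × 1884) = -1342 / 1576.3870 ≈ -0.851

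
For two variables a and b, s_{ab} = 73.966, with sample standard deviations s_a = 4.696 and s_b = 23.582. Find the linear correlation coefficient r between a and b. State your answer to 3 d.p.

0.668

r = Cov(a,b) / (s_a · s_b) = 73.966 / (4.696 × 23.582)
  = 73.966 / 110.7411 ≈ 0.668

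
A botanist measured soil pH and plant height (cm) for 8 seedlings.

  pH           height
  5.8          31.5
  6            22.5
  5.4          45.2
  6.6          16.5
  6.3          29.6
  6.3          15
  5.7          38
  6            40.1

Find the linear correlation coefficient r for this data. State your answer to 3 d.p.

-0.823

n = 8, Σx = 48.1, Σy = 238.4, Σx² = 290.23, Σy² = 7966.96, Σxy = 1408.86
nΣxy − ΣxΣy = 11270.88 − 11467.04 = -196.16
nΣx² − (Σx)² = 2321.84 − 2313.61 = 8.23; nΣy² − (Σy)² = 63735.68 − 56834.56 = 6901.12
r = -196.16 / √(8.23 × 6901.12) = -196.16 / 238.3196 ≈ -0.823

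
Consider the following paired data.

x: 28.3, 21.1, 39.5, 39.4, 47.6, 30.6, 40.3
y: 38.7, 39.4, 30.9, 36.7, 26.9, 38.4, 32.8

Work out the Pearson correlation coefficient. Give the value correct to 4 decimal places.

-0.8833

n = 7, Σx = 246.8, Σy = 243.8, Σx² = 9184.92, Σy² = 8625.76, Σxy = 8370.4
nΣxy − ΣxΣy = 58592.8 − 60169.84 = -1577.04
nΣx² − (Σx)² = 64294.44 − 60910.24 = 3384.2; nΣy² − (Σy)² = 60380.32 − 59438.44 = 941.88
r = -1577.04 / √(3384.2 × 941.88) = -1577.04 / 1785.3600 ≈ -0.8833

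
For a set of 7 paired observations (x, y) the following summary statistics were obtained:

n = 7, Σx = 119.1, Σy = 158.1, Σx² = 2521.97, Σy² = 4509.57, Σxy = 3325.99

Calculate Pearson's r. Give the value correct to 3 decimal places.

r = (nΣxy − ΣxΣy) / √[(nΣx² − (Σx)²)(nΣy² − (Σy)²)]
Numerator: 7×3325.99 − 119.1×158.1 = 4452.22
Denominator: √[(17653.79 − 14184.81)(31566.99 − 24995.61)] = √[3468.98 × 6571.38] = 4774.5142
r = 4452.22 / 4774.5142 ≈ 0.932

0.932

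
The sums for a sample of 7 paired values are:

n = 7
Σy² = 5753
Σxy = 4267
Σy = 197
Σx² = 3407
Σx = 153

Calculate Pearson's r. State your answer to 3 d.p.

r = (nΣxy − ΣxΣy) / √[(nΣx² − (Σx)²)(nΣy² − (Σy)²)]
Numerator: 7×4267 − 153×197 = -272
Denominator: √[(23849 − 23409)(40271 − 38809)] = √[440 × 1462] = 802.0474
r = -272 / 802.0474 ≈ -0.339

-0.339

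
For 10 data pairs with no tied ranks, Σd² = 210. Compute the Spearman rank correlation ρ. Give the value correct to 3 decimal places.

ρ = 1 − 6Σd² / [n(n²−1)] = 1 − 6×210 / (10×99)
  = 1 − 1260/990 = 1 − 1.2727 ≈ -0.273

-0.273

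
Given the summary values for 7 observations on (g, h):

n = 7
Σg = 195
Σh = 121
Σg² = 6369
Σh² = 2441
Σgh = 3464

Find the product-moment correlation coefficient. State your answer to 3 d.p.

0.163

r = (nΣgh − ΣgΣh) / √[(nΣg² − (Σg)²)(nΣh² − (Σh)²)]
Numerator: 7×3464 − 195×121 = 653
Denominator: √[(44583 − 38025)(17087 − 14641)] = √[6558 × 2446] = 4005.1052
r = 653 / 4005.1052 ≈ 0.163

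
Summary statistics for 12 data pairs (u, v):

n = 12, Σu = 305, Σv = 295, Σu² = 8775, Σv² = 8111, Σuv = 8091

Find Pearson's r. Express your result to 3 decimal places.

0.633

r = (nΣuv − ΣuΣv) / √[(nΣu² − (Σu)²)(nΣv² − (Σv)²)]
Numerator: 12×8091 − 305×295 = 7117
Denominator: √[(105300 − 93025)(97332 − 87025)] = √[12275 × 10307] = 11248.0409
r = 7117 / 11248.0409 ≈ 0.633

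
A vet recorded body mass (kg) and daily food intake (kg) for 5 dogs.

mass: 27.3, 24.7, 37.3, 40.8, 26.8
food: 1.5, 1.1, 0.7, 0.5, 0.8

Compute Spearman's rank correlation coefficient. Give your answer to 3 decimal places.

Rank mass: 3, 1, 4, 5, 2
Rank food: 5, 4, 2, 1, 3
d = rank(mass) − rank(food): -2, -3, 2, 4, -1; Σd² = 34
ρ = 1 − 6Σd² / [n(n²−1)] = 1 − 6×34 / (5×24) = 1 − 204/120 ≈ -0.700

-0.700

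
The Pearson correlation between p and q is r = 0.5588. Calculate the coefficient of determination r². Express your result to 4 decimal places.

r² = (0.5588)² = 0.3123

0.3123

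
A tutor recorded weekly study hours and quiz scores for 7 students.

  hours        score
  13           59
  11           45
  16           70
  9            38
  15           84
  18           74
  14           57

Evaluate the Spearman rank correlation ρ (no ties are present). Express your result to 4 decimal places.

0.8571

Rank hours: 3, 2, 6, 1, 5, 7, 4
Rank score: 4, 2, 5, 1, 7, 6, 3
d = rank(hours) − rank(score): -1, 0, 1, 0, -2, 1, 1; Σd² = 8
ρ = 1 − 6Σd² / [n(n²−1)] = 1 − 6×8 / (7×48) = 1 − 48/336 ≈ 0.8571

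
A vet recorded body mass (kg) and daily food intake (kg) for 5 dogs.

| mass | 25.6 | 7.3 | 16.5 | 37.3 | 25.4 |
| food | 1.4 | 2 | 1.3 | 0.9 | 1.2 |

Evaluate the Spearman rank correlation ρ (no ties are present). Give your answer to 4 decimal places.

Rank mass: 4, 1, 2, 5, 3
Rank food: 4, 5, 3, 1, 2
d = rank(mass) − rank(food): 0, -4, -1, 4, 1; Σd² = 34
ρ = 1 − 6Σd² / [n(n²−1)] = 1 − 6×34 / (5×24) = 1 − 204/120 ≈ -0.7000

-0.7000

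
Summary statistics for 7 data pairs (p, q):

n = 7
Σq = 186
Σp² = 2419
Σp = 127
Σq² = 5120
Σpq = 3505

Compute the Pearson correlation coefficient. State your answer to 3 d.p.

0.913

r = (nΣpq − ΣpΣq) / √[(nΣp² − (Σp)²)(nΣq² − (Σq)²)]
Numerator: 7×3505 − 127×186 = 913
Denominator: √[(16933 − 16129)(35840 − 34596)] = √[804 × 1244] = 1000.0880
r = 913 / 1000.0880 ≈ 0.913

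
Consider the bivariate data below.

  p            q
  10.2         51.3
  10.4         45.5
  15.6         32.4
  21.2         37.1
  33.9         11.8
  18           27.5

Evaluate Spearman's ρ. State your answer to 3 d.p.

Rank p: 1, 2, 3, 5, 6, 4
Rank q: 6, 5, 3, 4, 1, 2
d = rank(p) − rank(q): -5, -3, 0, 1, 5, 2; Σd² = 64
ρ = 1 − 6Σd² / [n(n²−1)] = 1 − 6×64 / (6×35) = 1 − 384/210 ≈ -0.829

-0.829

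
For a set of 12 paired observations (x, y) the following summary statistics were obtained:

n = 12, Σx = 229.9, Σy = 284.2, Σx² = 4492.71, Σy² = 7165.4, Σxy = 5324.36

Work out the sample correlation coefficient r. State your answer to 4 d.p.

r = (nΣxy − ΣxΣy) / √[(nΣx² − (Σx)²)(nΣy² − (Σy)²)]
Numerator: 12×5324.36 − 229.9×284.2 = -1445.26
Denominator: √[(53912.52 − 52854.01)(85984.8 − 80769.64)] = √[1058.51 × 5215.16] = 2349.5317
r = -1445.26 / 2349.5317 ≈ -0.6151

-0.6151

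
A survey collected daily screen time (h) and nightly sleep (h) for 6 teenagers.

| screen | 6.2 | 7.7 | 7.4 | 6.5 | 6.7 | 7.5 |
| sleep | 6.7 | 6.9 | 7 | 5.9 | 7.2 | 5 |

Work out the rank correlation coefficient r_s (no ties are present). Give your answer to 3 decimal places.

0.029

Rank screen: 1, 6, 4, 2, 3, 5
Rank sleep: 3, 4, 5, 2, 6, 1
d = rank(screen) − rank(sleep): -2, 2, -1, 0, -3, 4; Σd² = 34
ρ = 1 − 6Σd² / [n(n²−1)] = 1 − 6×34 / (6×35) = 1 − 204/210 ≈ 0.029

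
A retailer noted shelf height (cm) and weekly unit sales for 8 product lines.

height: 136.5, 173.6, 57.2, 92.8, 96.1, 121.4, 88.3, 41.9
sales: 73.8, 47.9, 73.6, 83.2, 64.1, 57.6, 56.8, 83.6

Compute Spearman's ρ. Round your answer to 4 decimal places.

-0.5238

Rank height: 7, 8, 2, 4, 5, 6, 3, 1
Rank sales: 6, 1, 5, 7, 4, 3, 2, 8
d = rank(height) − rank(sales): 1, 7, -3, -3, 1, 3, 1, -7; Σd² = 128
ρ = 1 − 6Σd² / [n(n²−1)] = 1 − 6×128 / (8×63) = 1 − 768/504 ≈ -0.5238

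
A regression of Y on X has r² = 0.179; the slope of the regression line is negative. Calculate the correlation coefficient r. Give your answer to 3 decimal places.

-0.423

|r| = √0.179 = 0.423
The association is negative, so r = −0.423.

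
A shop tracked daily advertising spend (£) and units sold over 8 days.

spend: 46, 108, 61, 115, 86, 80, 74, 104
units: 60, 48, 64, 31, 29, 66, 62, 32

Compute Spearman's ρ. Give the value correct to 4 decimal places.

Rank spend: 1, 7, 2, 8, 5, 4, 3, 6
Rank units: 5, 4, 7, 2, 1, 8, 6, 3
d = rank(spend) − rank(units): -4, 3, -5, 6, 4, -4, -3, 3; Σd² = 136
ρ = 1 − 6Σd² / [n(n²−1)] = 1 − 6×136 / (8×63) = 1 − 816/504 ≈ -0.6190

-0.6190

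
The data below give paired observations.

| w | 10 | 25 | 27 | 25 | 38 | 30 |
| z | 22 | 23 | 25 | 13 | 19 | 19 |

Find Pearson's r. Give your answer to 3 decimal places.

n = 6, Σw = 155, Σz = 121, Σw² = 4423, Σz² = 2529, Σwz = 3087
nΣwz − ΣwΣz = 18522 − 18755 = -233
nΣw² − (Σw)² = 26538 − 24025 = 2513; nΣz² − (Σz)² = 15174 − 14641 = 533
r = -233 / √(2513 × 533) = -233 / 1157.3370 ≈ -0.201

-0.201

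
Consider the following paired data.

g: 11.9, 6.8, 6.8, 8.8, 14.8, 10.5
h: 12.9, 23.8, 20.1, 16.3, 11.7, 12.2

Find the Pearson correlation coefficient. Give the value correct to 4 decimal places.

n = 6, Σg = 59.6, Σh = 97, Σg² = 640.82, Σh² = 1688.28, Σgh = 896.73
nΣgh − ΣgΣh = 5380.38 − 5781.2 = -400.82
nΣg² − (Σg)² = 3844.92 − 3552.16 = 292.76; nΣh² − (Σh)² = 10129.68 − 9409 = 720.68
r = -400.82 / √(292.76 × 720.68) = -400.82 / 459.3324 ≈ -0.8726

-0.8726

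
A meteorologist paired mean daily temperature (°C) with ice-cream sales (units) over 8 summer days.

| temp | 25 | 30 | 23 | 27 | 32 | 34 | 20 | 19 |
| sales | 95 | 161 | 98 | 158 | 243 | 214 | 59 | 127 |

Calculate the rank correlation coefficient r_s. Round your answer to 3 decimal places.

0.810

Rank temp: 4, 6, 3, 5, 7, 8, 2, 1
Rank sales: 2, 6, 3, 5, 8, 7, 1, 4
d = rank(temp) − rank(sales): 2, 0, 0, 0, -1, 1, 1, -3; Σd² = 16
ρ = 1 − 6Σd² / [n(n²−1)] = 1 − 6×16 / (8×63) = 1 − 96/504 ≈ 0.810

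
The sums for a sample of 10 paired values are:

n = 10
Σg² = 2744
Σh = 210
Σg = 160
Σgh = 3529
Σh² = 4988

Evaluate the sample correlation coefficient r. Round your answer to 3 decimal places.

0.518

r = (nΣgh − ΣgΣh) / √[(nΣg² − (Σg)²)(nΣh² − (Σh)²)]
Numerator: 10×3529 − 160×210 = 1690
Denominator: √[(27440 − 25600)(49880 − 44100)] = √[1840 × 5780] = 3261.1654
r = 1690 / 3261.1654 ≈ 0.518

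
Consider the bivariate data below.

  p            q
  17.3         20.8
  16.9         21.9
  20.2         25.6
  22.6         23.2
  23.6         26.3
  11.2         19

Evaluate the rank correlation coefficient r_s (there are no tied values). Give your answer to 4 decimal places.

Rank p: 3, 2, 4, 5, 6, 1
Rank q: 2, 3, 5, 4, 6, 1
d = rank(p) − rank(q): 1, -1, -1, 1, 0, 0; Σd² = 4
ρ = 1 − 6Σd² / [n(n²−1)] = 1 − 6×4 / (6×35) = 1 − 24/210 ≈ 0.8857

0.8857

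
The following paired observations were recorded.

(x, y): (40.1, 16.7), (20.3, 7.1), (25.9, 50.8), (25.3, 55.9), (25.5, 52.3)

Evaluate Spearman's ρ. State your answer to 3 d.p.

0.000

Rank x: 5, 1, 4, 2, 3
Rank y: 2, 1, 3, 5, 4
d = rank(x) − rank(y): 3, 0, 1, -3, -1; Σd² = 20
ρ = 1 − 6Σd² / [n(n²−1)] = 1 − 6×20 / (5×24) = 1 − 120/120 ≈ 0.000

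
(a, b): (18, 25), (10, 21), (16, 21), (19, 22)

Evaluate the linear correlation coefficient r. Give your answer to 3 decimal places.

n = 4, Σa = 63, Σb = 89, Σa² = 1041, Σb² = 1991, Σab = 1414
nΣab − ΣaΣb = 5656 − 5607 = 49
nΣa² − (Σa)² = 4164 − 3969 = 195; nΣb² − (Σb)² = 7964 − 7921 = 43
r = 49 / √(195 × 43) = 49 / 91.5696 ≈ 0.535

0.535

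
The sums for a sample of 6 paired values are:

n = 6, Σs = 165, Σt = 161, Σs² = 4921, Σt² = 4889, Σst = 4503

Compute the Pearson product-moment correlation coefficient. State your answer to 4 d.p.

r = (nΣst − ΣsΣt) / √[(nΣs² − (Σs)²)(nΣt² − (Σt)²)]
Numerator: 6×4503 − 165×161 = 453
Denominator: √[(29526 − 27225)(29334 − 25921)] = √[2301 × 3413] = 2802.3763
r = 453 / 2802.3763 ≈ 0.1616

0.1616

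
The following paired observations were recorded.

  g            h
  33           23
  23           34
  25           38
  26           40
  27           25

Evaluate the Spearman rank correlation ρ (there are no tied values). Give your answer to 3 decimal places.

-0.600

Rank g: 5, 1, 2, 3, 4
Rank h: 1, 3, 4, 5, 2
d = rank(g) − rank(h): 4, -2, -2, -2, 2; Σd² = 32
ρ = 1 − 6Σd² / [n(n²−1)] = 1 − 6×32 / (5×24) = 1 − 192/120 ≈ -0.600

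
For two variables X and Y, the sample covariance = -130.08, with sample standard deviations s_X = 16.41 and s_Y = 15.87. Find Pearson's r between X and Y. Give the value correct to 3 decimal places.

-0.499

r = Cov(X,Y) / (s_X · s_Y) = -130.08 / (16.41 × 15.87)
  = -130.08 / 260.4267 ≈ -0.499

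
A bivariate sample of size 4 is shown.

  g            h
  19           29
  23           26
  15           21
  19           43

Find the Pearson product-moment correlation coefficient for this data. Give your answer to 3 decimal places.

0.216

n = 4, Σg = 76, Σh = 119, Σg² = 1476, Σh² = 3807, Σgh = 2281
nΣgh − ΣgΣh = 9124 − 9044 = 80
nΣg² − (Σg)² = 5904 − 5776 = 128; nΣh² − (Σh)² = 15228 − 14161 = 1067
r = 80 / √(128 × 1067) = 80 / 369.5619 ≈ 0.216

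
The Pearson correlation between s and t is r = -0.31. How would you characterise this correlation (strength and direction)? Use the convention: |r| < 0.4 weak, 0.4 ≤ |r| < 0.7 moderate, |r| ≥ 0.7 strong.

r = -0.31 < 0 so the relationship is negative.
|r| = 0.31, which falls in the weak range.

weak negative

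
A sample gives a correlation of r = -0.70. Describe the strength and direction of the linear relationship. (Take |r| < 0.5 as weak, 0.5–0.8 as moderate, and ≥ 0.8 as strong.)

r = -0.70 < 0 so the relationship is negative.
|r| = 0.70, which falls in the moderate range.

moderate negative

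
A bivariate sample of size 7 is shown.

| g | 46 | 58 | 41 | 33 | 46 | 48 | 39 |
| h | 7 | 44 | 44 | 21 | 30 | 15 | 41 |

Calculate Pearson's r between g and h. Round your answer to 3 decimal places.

n = 7, Σg = 311, Σh = 202, Σg² = 14191, Σh² = 7168, Σgh = 9070
nΣgh − ΣgΣh = 63490 − 62822 = 668
nΣg² − (Σg)² = 99337 − 96721 = 2616; nΣh² − (Σh)² = 50176 − 40804 = 9372
r = 668 / √(2616 × 9372) = 668 / 4951.4798 ≈ 0.135

0.135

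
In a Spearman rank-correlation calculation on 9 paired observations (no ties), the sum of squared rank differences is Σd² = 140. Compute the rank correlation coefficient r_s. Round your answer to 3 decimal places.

-0.167

ρ = 1 − 6Σd² / [n(n²−1)] = 1 − 6×140 / (9×80)
  = 1 − 840/720 = 1 − 1.1667 ≈ -0.167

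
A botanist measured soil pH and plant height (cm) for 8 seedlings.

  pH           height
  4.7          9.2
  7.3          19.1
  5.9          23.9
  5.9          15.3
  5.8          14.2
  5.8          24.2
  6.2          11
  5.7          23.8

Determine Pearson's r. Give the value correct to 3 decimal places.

0.287

n = 8, Σx = 47.3, Σy = 140.7, Σx² = 283.21, Σy² = 2729.47, Σxy = 840.53
nΣxy − ΣxΣy = 6724.24 − 6655.11 = 69.13
nΣx² − (Σx)² = 2265.68 − 2237.29 = 28.39; nΣy² − (Σy)² = 21835.76 − 19796.49 = 2039.27
r = 69.13 / √(28.39 × 2039.27) = 69.13 / 240.6135 ≈ 0.287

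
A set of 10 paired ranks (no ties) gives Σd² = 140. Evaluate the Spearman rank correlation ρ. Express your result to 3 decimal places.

ρ = 1 − 6Σd² / [n(n²−1)] = 1 − 6×140 / (10×99)
  = 1 − 840/990 = 1 − 0.8485 ≈ 0.152

0.152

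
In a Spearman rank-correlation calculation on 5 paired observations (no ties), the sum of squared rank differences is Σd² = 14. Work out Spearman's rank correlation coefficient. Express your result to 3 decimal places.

ρ = 1 − 6Σd² / [n(n²−1)] = 1 − 6×14 / (5×24)
  = 1 − 84/120 = 1 − 0.7000 ≈ 0.300

0.300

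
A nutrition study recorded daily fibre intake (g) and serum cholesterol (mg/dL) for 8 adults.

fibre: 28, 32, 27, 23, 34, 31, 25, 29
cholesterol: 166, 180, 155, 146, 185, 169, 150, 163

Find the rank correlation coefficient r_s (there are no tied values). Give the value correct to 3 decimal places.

Rank fibre: 4, 7, 3, 1, 8, 6, 2, 5
Rank cholesterol: 5, 7, 3, 1, 8, 6, 2, 4
d = rank(fibre) − rank(cholesterol): -1, 0, 0, 0, 0, 0, 0, 1; Σd² = 2
ρ = 1 − 6Σd² / [n(n²−1)] = 1 − 6×2 / (8×63) = 1 − 12/504 ≈ 0.976

0.976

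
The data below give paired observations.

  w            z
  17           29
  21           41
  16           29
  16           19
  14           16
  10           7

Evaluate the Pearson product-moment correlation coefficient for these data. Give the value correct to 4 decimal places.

n = 6, Σw = 94, Σz = 141, Σw² = 1538, Σz² = 4029, Σwz = 2416
nΣwz − ΣwΣz = 14496 − 13254 = 1242
nΣw² − (Σw)² = 9228 − 8836 = 392; nΣz² − (Σz)² = 24174 − 19881 = 4293
r = 1242 / √(392 × 4293) = 1242 / 1297.2494 ≈ 0.9574

0.9574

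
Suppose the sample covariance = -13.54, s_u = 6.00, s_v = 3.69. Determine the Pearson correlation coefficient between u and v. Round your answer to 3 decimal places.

-0.612

r = Cov(u,v) / (s_u · s_v) = -13.54 / (6.00 × 3.69)
  = -13.54 / 22.1400 ≈ -0.612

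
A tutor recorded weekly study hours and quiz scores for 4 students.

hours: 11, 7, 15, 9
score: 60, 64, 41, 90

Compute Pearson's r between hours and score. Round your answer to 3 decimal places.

n = 4, Σx = 42, Σy = 255, Σx² = 476, Σy² = 17477, Σxy = 2533
nΣxy − ΣxΣy = 10132 − 10710 = -578
nΣx² − (Σx)² = 1904 − 1764 = 140; nΣy² − (Σy)² = 69908 − 65025 = 4883
r = -578 / √(140 × 4883) = -578 / 826.8132 ≈ -0.699

-0.699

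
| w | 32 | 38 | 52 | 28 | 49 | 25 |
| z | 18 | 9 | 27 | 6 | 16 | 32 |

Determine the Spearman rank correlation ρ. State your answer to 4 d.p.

Rank w: 3, 4, 6, 2, 5, 1
Rank z: 4, 2, 5, 1, 3, 6
d = rank(w) − rank(z): -1, 2, 1, 1, 2, -5; Σd² = 36
ρ = 1 − 6Σd² / [n(n²−1)] = 1 − 6×36 / (6×35) = 1 − 216/210 ≈ -0.0286

-0.0286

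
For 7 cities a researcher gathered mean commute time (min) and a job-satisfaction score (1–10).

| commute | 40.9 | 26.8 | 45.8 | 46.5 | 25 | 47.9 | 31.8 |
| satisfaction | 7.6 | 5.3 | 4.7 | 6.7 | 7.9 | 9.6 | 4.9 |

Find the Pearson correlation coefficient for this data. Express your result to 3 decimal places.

0.253

n = 7, Σx = 264.7, Σy = 46.7, Σx² = 10581.59, Σy² = 331.41, Σxy = 1792.85
nΣxy − ΣxΣy = 12549.95 − 12361.49 = 188.46
nΣx² − (Σx)² = 74071.13 − 70066.09 = 4005.04; nΣy² − (Σy)² = 2319.87 − 2180.89 = 138.98
r = 188.46 / √(4005.04 × 138.98) = 188.46 / 746.0700 ≈ 0.253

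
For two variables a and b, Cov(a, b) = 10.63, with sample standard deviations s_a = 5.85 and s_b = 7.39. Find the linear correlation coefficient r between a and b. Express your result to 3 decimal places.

r = Cov(a,b) / (s_a · s_b) = 10.63 / (5.85 × 7.39)
  = 10.63 / 43.2315 ≈ 0.246

0.246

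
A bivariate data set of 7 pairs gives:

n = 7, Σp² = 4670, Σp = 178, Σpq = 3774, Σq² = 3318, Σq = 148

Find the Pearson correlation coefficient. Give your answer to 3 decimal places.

r = (nΣpq − ΣpΣq) / √[(nΣp² − (Σp)²)(nΣq² − (Σq)²)]
Numerator: 7×3774 − 178×148 = 74
Denominator: √[(32690 − 31684)(23226 − 21904)] = √[1006 × 1322] = 1153.2268
r = 74 / 1153.2268 ≈ 0.064

0.064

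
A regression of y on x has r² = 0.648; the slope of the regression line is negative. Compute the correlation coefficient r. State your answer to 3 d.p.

-0.805

|r| = √0.648 = 0.805
The association is negative, so r = −0.805.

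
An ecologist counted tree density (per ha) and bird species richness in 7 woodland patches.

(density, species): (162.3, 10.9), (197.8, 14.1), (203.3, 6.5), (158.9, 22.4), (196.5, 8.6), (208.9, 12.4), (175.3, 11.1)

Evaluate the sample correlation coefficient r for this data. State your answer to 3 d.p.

-0.552

n = 7, Σx = 1303, Σy = 86, Σx² = 245027.78, Σy² = 1212.56, Σxy = 15664.95
nΣxy − ΣxΣy = 109654.65 − 112058 = -2403.35
nΣx² − (Σx)² = 1715194.46 − 1697809 = 17385.46; nΣy² − (Σy)² = 8487.92 − 7396 = 1091.92
r = -2403.35 / √(17385.46 × 1091.92) = -2403.35 / 4357.0095 ≈ -0.552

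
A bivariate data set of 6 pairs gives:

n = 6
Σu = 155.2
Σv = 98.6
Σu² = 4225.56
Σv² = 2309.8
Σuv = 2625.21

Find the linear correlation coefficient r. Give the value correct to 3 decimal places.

r = (nΣuv − ΣuΣv) / √[(nΣu² − (Σu)²)(nΣv² − (Σv)²)]
Numerator: 6×2625.21 − 155.2×98.6 = 448.54
Denominator: √[(25353.36 − 24087.04)(13858.8 − 9721.96)] = √[1266.32 × 4136.84] = 2288.7908
r = 448.54 / 2288.7908 ≈ 0.196

0.196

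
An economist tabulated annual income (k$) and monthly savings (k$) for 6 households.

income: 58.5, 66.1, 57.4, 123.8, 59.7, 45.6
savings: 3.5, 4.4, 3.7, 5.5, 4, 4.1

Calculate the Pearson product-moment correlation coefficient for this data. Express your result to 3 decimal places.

0.889

n = 6, Σx = 411.1, Σy = 25.2, Σx² = 32056.11, Σy² = 108.36, Σxy = 1814.63
nΣxy − ΣxΣy = 10887.78 − 10359.72 = 528.06
nΣx² − (Σx)² = 192336.66 − 169003.21 = 23333.45; nΣy² − (Σy)² = 650.16 − 635.04 = 15.12
r = 528.06 / √(23333.45 × 15.12) = 528.06 / 593.9712 ≈ 0.889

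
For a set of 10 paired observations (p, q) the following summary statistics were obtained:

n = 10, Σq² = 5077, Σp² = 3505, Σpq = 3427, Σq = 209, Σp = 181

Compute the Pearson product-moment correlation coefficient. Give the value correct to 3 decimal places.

r = (nΣpq − ΣpΣq) / √[(nΣp² − (Σp)²)(nΣq² − (Σq)²)]
Numerator: 10×3427 − 181×209 = -3559
Denominator: √[(35050 − 32761)(50770 − 43681)] = √[2289 × 7089] = 4028.2404
r = -3559 / 4028.2404 ≈ -0.884

-0.884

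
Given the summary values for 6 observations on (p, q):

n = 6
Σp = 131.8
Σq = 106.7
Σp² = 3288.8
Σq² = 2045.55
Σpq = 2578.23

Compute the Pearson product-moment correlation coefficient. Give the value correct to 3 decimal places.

r = (nΣpq − ΣpΣq) / √[(nΣp² − (Σp)²)(nΣq² − (Σq)²)]
Numerator: 6×2578.23 − 131.8×106.7 = 1406.32
Denominator: √[(19732.8 − 17371.24)(12273.3 − 11384.89)] = √[2361.56 × 888.41] = 1448.4590
r = 1406.32 / 1448.4590 ≈ 0.971

0.971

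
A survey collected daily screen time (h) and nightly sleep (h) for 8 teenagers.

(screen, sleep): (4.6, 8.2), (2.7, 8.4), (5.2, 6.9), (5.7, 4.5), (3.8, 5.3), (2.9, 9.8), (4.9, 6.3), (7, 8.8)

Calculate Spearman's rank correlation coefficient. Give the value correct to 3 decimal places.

Rank screen: 4, 1, 6, 7, 3, 2, 5, 8
Rank sleep: 5, 6, 4, 1, 2, 8, 3, 7
d = rank(screen) − rank(sleep): -1, -5, 2, 6, 1, -6, 2, 1; Σd² = 108
ρ = 1 − 6Σd² / [n(n²−1)] = 1 − 6×108 / (8×63) = 1 − 648/504 ≈ -0.286

-0.286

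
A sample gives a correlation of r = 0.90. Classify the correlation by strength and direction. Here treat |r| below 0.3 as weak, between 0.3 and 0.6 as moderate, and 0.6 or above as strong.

strong positive

r = 0.90 > 0 so the relationship is positive.
|r| = 0.90, which falls in the strong range.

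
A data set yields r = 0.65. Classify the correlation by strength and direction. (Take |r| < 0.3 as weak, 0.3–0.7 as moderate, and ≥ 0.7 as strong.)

r = 0.65 > 0 so the relationship is positive.
|r| = 0.65, which falls in the moderate range.

moderate positive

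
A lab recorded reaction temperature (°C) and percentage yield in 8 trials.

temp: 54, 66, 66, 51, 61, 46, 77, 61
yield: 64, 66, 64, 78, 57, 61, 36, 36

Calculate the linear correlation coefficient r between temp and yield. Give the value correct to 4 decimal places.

n = 8, Σx = 482, Σy = 462, Σx² = 29716, Σy² = 28194, Σxy = 27265
nΣxy − ΣxΣy = 218120 − 222684 = -4564
nΣx² − (Σx)² = 237728 − 232324 = 5404; nΣy² − (Σy)² = 225552 − 213444 = 12108
r = -4564 / √(5404 × 12108) = -4564 / 8088.9821 ≈ -0.5642

-0.5642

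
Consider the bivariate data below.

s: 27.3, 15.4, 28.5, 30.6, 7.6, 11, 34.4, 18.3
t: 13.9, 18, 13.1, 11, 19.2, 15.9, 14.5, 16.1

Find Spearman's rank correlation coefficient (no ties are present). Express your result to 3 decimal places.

Rank s: 5, 3, 6, 7, 1, 2, 8, 4
Rank t: 3, 7, 2, 1, 8, 5, 4, 6
d = rank(s) − rank(t): 2, -4, 4, 6, -7, -3, 4, -2; Σd² = 150
ρ = 1 − 6Σd² / [n(n²−1)] = 1 − 6×150 / (8×63) = 1 − 900/504 ≈ -0.786

-0.786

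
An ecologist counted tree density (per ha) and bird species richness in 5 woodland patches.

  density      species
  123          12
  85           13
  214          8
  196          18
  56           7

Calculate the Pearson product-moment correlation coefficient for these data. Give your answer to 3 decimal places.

n = 5, Σx = 674, Σy = 58, Σx² = 109702, Σy² = 750, Σxy = 8213
nΣxy − ΣxΣy = 41065 − 39092 = 1973
nΣx² − (Σx)² = 548510 − 454276 = 94234; nΣy² − (Σy)² = 3750 − 3364 = 386
r = 1973 / √(94234 × 386) = 1973 / 6031.1130 ≈ 0.327

0.327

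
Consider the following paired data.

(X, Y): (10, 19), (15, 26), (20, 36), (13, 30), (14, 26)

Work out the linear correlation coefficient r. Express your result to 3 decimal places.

n = 5, ΣX = 72, ΣY = 137, ΣX² = 1090, ΣY² = 3909, ΣXY = 2054
nΣXY − ΣXΣY = 10270 − 9864 = 406
nΣX² − (ΣX)² = 5450 − 5184 = 266; nΣY² − (ΣY)² = 19545 − 18769 = 776
r = 406 / √(266 × 776) = 406 / 454.3303 ≈ 0.894

0.894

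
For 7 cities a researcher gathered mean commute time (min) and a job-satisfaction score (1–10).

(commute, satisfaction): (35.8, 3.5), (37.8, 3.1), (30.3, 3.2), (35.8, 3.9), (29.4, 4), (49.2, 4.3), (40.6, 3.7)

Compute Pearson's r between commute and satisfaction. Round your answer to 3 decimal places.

0.454

n = 7, Σx = 258.9, Σy = 25.7, Σx² = 9843.57, Σy² = 95.49, Σxy = 958.44
nΣxy − ΣxΣy = 6709.08 − 6653.73 = 55.35
nΣx² − (Σx)² = 68904.99 − 67029.21 = 1875.78; nΣy² − (Σy)² = 668.43 − 660.49 = 7.94
r = 55.35 / √(1875.78 × 7.94) = 55.35 / 122.0397 ≈ 0.454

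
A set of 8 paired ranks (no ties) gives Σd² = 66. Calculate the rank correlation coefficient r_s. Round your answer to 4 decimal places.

ρ = 1 − 6Σd² / [n(n²−1)] = 1 − 6×66 / (8×63)
  = 1 − 396/504 = 1 − 0.78571 ≈ 0.2143

0.2143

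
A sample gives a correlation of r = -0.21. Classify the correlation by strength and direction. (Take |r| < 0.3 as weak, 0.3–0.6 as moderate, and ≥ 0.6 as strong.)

r = -0.21 < 0 so the relationship is negative.
|r| = 0.21, which falls in the weak range.

weak negative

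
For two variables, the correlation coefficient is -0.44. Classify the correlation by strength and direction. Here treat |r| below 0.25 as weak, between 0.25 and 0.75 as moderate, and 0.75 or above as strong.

moderate negative

r = -0.44 < 0 so the relationship is negative.
|r| = 0.44, which falls in the moderate range.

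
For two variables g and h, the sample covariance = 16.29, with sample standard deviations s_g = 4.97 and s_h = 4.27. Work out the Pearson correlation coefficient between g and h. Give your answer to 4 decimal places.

0.7676

r = Cov(g,h) / (s_g · s_h) = 16.29 / (4.97 × 4.27)
  = 16.29 / 21.2219 ≈ 0.7676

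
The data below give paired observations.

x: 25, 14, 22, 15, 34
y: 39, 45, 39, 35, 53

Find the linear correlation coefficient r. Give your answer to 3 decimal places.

0.647

n = 5, Σx = 110, Σy = 211, Σx² = 2686, Σy² = 9101, Σxy = 4790
nΣxy − ΣxΣy = 23950 − 23210 = 740
nΣx² − (Σx)² = 13430 − 12100 = 1330; nΣy² − (Σy)² = 45505 − 44521 = 984
r = 740 / √(1330 × 984) = 740 / 1143.9930 ≈ 0.647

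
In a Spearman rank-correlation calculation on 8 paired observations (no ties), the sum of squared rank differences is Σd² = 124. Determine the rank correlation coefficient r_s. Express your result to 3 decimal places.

ρ = 1 − 6Σd² / [n(n²−1)] = 1 − 6×124 / (8×63)
  = 1 − 744/504 = 1 − 1.4762 ≈ -0.476

-0.476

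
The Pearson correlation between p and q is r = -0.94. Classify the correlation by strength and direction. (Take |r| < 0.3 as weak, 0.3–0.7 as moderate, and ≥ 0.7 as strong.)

strong negative

r = -0.94 < 0 so the relationship is negative.
|r| = 0.94, which falls in the strong range.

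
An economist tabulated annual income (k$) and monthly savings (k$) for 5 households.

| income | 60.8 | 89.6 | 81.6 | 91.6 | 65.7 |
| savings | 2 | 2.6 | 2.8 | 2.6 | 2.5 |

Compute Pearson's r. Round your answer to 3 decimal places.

0.728

n = 5, Σx = 389.3, Σy = 12.5, Σx² = 31090.41, Σy² = 31.61, Σxy = 985.45
nΣxy − ΣxΣy = 4927.25 − 4866.25 = 61
nΣx² − (Σx)² = 155452.05 − 151554.49 = 3897.56; nΣy² − (Σy)² = 158.05 − 156.25 = 1.8
r = 61 / √(3897.56 × 1.8) = 61 / 83.7592 ≈ 0.728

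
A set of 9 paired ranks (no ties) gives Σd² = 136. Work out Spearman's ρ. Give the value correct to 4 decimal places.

ρ = 1 − 6Σd² / [n(n²−1)] = 1 − 6×136 / (9×80)
  = 1 − 816/720 = 1 − 1.13333 ≈ -0.1333

-0.1333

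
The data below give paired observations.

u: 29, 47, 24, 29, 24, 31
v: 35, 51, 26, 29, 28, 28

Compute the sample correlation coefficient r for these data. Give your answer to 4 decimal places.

n = 6, Σu = 184, Σv = 197, Σu² = 6004, Σv² = 6911, Σuv = 6417
nΣuv − ΣuΣv = 38502 − 36248 = 2254
nΣu² − (Σu)² = 36024 − 33856 = 2168; nΣv² − (Σv)² = 41466 − 38809 = 2657
r = 2254 / √(2168 × 2657) = 2254 / 2400.0783 ≈ 0.9391

0.9391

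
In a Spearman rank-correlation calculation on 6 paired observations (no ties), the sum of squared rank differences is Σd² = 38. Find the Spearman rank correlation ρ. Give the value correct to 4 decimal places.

ρ = 1 − 6Σd² / [n(n²−1)] = 1 − 6×38 / (6×35)
  = 1 − 228/210 = 1 − 1.08571 ≈ -0.0857

-0.0857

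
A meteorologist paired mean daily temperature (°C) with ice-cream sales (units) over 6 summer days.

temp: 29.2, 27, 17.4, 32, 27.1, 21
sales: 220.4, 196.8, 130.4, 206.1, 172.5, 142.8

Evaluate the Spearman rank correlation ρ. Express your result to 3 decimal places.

0.886

Rank temp: 5, 3, 1, 6, 4, 2
Rank sales: 6, 4, 1, 5, 3, 2
d = rank(temp) − rank(sales): -1, -1, 0, 1, 1, 0; Σd² = 4
ρ = 1 − 6Σd² / [n(n²−1)] = 1 − 6×4 / (6×35) = 1 − 24/210 ≈ 0.886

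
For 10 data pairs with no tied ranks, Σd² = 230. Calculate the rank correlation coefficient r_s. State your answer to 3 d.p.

ρ = 1 − 6Σd² / [n(n²−1)] = 1 − 6×230 / (10×99)
  = 1 − 1380/990 = 1 − 1.3939 ≈ -0.394

-0.394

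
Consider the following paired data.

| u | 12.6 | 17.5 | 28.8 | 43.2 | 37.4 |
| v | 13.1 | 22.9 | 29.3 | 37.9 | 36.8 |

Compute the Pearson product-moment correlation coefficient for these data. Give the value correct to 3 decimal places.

0.971

n = 5, Σu = 139.5, Σv = 140, Σu² = 4559.45, Σv² = 4345.16, Σuv = 4423.25
nΣuv − ΣuΣv = 22116.25 − 19530 = 2586.25
nΣu² − (Σu)² = 22797.25 − 19460.25 = 3337; nΣv² − (Σv)² = 21725.8 − 19600 = 2125.8
r = 2586.25 / √(3337 × 2125.8) = 2586.25 / 2663.4178 ≈ 0.971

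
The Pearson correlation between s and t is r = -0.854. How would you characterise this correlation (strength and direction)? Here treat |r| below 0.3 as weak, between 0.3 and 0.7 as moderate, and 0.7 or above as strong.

strong negative

r = -0.854 < 0 so the relationship is negative.
|r| = 0.854, which falls in the strong range.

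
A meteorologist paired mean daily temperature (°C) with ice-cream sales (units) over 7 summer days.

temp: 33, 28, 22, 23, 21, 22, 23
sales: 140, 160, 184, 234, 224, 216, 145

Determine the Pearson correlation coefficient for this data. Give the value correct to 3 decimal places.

-0.683

n = 7, Σx = 172, Σy = 1303, Σx² = 4340, Σy² = 251669, Σxy = 31321
nΣxy − ΣxΣy = 219247 − 224116 = -4869
nΣx² − (Σx)² = 30380 − 29584 = 796; nΣy² − (Σy)² = 1761683 − 1697809 = 63874
r = -4869 / √(796 × 63874) = -4869 / 7130.4771 ≈ -0.683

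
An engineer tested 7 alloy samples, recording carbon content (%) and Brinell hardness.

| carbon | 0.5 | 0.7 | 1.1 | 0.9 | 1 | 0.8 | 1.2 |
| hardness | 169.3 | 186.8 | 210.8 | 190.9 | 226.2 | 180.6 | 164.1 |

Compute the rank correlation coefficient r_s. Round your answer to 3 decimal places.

Rank carbon: 1, 2, 6, 4, 5, 3, 7
Rank hardness: 2, 4, 6, 5, 7, 3, 1
d = rank(carbon) − rank(hardness): -1, -2, 0, -1, -2, 0, 6; Σd² = 46
ρ = 1 − 6Σd² / [n(n²−1)] = 1 − 6×46 / (7×48) = 1 − 276/336 ≈ 0.179

0.179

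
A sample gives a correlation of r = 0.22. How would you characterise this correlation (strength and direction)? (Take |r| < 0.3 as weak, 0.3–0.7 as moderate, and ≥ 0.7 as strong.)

r = 0.22 > 0 so the relationship is positive.
|r| = 0.22, which falls in the weak range.

weak positive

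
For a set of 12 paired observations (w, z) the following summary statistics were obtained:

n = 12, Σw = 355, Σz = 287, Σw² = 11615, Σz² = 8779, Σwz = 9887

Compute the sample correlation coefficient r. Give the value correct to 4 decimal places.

0.9567

r = (nΣwz − ΣwΣz) / √[(nΣw² − (Σw)²)(nΣz² − (Σz)²)]
Numerator: 12×9887 − 355×287 = 16759
Denominator: √[(139380 − 126025)(105348 − 82369)] = √[13355 × 22979] = 17518.1205
r = 16759 / 17518.1205 ≈ 0.9567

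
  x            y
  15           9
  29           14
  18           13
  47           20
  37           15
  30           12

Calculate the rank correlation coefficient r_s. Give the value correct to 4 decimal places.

Rank x: 1, 3, 2, 6, 5, 4
Rank y: 1, 4, 3, 6, 5, 2
d = rank(x) − rank(y): 0, -1, -1, 0, 0, 2; Σd² = 6
ρ = 1 − 6Σd² / [n(n²−1)] = 1 − 6×6 / (6×35) = 1 − 36/210 ≈ 0.8286

0.8286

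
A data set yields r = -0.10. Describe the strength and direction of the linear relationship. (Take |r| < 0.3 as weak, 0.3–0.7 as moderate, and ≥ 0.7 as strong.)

weak negative

r = -0.10 < 0 so the relationship is negative.
|r| = 0.10, which falls in the weak range.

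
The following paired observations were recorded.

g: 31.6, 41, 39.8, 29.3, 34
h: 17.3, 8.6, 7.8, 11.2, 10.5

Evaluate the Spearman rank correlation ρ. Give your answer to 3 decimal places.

-0.800

Rank g: 2, 5, 4, 1, 3
Rank h: 5, 2, 1, 4, 3
d = rank(g) − rank(h): -3, 3, 3, -3, 0; Σd² = 36
ρ = 1 − 6Σd² / [n(n²−1)] = 1 − 6×36 / (5×24) = 1 − 216/120 ≈ -0.800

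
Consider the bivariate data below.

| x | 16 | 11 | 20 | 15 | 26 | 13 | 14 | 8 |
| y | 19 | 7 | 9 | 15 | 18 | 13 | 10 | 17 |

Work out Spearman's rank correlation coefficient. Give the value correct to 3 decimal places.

Rank x: 6, 2, 7, 5, 8, 3, 4, 1
Rank y: 8, 1, 2, 5, 7, 4, 3, 6
d = rank(x) − rank(y): -2, 1, 5, 0, 1, -1, 1, -5; Σd² = 58
ρ = 1 − 6Σd² / [n(n²−1)] = 1 − 6×58 / (8×63) = 1 − 348/504 ≈ 0.310

0.310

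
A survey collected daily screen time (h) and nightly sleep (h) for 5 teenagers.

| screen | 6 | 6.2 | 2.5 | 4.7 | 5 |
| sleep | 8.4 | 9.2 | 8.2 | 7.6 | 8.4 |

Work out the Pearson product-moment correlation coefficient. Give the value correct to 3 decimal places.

n = 5, Σx = 24.4, Σy = 41.8, Σx² = 127.78, Σy² = 350.76, Σxy = 205.66
nΣxy − ΣxΣy = 1028.3 − 1019.92 = 8.38
nΣx² − (Σx)² = 638.9 − 595.36 = 43.54; nΣy² − (Σy)² = 1753.8 − 1747.24 = 6.56
r = 8.38 / √(43.54 × 6.56) = 8.38 / 16.9004 ≈ 0.496

0.496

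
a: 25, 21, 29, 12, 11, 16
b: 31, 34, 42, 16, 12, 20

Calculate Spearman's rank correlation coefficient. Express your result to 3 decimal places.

Rank a: 5, 4, 6, 2, 1, 3
Rank b: 4, 5, 6, 2, 1, 3
d = rank(a) − rank(b): 1, -1, 0, 0, 0, 0; Σd² = 2
ρ = 1 − 6Σd² / [n(n²−1)] = 1 − 6×2 / (6×35) = 1 − 12/210 ≈ 0.943

0.943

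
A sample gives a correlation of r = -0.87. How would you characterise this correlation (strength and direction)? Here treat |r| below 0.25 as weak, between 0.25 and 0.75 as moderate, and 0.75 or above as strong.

r = -0.87 < 0 so the relationship is negative.
|r| = 0.87, which falls in the strong range.

strong negative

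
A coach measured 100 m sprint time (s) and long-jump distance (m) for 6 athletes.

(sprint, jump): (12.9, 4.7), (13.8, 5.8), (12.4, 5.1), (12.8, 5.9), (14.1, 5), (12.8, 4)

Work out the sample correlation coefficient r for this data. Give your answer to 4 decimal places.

n = 6, Σx = 78.8, Σy = 30.5, Σx² = 1037.1, Σy² = 157.55, Σxy = 401.13
nΣxy − ΣxΣy = 2406.78 − 2403.4 = 3.38
nΣx² − (Σx)² = 6222.6 − 6209.44 = 13.16; nΣy² − (Σy)² = 945.3 − 930.25 = 15.05
r = 3.38 / √(13.16 × 15.05) = 3.38 / 14.0733 ≈ 0.2402

0.2402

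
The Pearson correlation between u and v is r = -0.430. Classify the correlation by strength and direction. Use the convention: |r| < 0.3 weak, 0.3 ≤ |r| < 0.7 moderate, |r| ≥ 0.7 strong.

moderate negative

r = -0.430 < 0 so the relationship is negative.
|r| = 0.430, which falls in the moderate range.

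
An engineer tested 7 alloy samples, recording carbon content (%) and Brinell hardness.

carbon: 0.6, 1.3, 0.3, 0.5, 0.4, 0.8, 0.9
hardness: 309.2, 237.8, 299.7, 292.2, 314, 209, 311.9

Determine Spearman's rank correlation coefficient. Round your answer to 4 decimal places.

-0.3571

Rank carbon: 4, 7, 1, 3, 2, 5, 6
Rank hardness: 5, 2, 4, 3, 7, 1, 6
d = rank(carbon) − rank(hardness): -1, 5, -3, 0, -5, 4, 0; Σd² = 76
ρ = 1 − 6Σd² / [n(n²−1)] = 1 − 6×76 / (7×48) = 1 − 456/336 ≈ -0.3571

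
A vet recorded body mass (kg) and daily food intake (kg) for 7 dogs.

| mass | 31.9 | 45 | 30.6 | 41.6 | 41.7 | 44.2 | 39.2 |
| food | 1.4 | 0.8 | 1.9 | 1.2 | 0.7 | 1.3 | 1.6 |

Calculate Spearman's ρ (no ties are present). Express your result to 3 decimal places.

-0.786

Rank mass: 2, 7, 1, 4, 5, 6, 3
Rank food: 5, 2, 7, 3, 1, 4, 6
d = rank(mass) − rank(food): -3, 5, -6, 1, 4, 2, -3; Σd² = 100
ρ = 1 − 6Σd² / [n(n²−1)] = 1 − 6×100 / (7×48) = 1 − 600/336 ≈ -0.786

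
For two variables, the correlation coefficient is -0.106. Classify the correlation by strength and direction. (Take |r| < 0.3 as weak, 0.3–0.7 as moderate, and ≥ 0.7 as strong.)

r = -0.106 < 0 so the relationship is negative.
|r| = 0.106, which falls in the weak range.

weak negative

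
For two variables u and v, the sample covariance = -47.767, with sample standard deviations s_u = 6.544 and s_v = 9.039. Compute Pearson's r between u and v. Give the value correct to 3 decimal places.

-0.808

r = Cov(u,v) / (s_u · s_v) = -47.767 / (6.544 × 9.039)
  = -47.767 / 59.1512 ≈ -0.808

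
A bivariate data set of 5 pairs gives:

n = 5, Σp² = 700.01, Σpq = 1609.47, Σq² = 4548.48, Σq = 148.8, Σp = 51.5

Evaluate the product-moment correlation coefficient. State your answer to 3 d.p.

r = (nΣpq − ΣpΣq) / √[(nΣp² − (Σp)²)(nΣq² − (Σq)²)]
Numerator: 5×1609.47 − 51.5×148.8 = 384.15
Denominator: √[(3500.05 − 2652.25)(22742.4 − 22141.44)] = √[847.8 × 600.96] = 713.7884
r = 384.15 / 713.7884 ≈ 0.538

0.538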